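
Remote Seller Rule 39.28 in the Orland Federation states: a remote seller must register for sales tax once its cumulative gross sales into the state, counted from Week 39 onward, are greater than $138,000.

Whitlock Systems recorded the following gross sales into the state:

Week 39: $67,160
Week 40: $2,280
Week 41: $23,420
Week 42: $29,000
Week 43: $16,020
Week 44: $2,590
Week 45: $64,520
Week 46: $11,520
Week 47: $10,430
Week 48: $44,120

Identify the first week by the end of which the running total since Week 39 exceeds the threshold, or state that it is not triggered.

Through Week 39: $67,160
Through Week 40: $69,440
Through Week 41: $92,860
Through Week 42: $121,860
Through Week 43: $137,880
Through Week 44: $140,470 ← exceeds threshold

Week 44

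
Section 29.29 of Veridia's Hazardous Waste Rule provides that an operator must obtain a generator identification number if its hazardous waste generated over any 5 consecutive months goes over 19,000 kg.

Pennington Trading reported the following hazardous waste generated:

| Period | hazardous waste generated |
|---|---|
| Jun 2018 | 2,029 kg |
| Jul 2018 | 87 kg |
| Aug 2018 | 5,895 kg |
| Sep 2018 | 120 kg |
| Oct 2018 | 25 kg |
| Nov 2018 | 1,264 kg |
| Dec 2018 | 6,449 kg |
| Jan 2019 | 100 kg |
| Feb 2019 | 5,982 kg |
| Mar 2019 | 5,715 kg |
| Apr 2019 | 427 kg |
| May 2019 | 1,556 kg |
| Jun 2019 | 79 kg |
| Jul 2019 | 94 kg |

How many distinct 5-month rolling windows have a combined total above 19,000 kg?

1

Jun 2018–Oct 2018: 2,029 kg + 87 kg + 5,895 kg + 120 kg + 25 kg = 8,156 kg (under)
Jul 2018–Nov 2018: 87 kg + 5,895 kg + 120 kg + 25 kg + 1,264 kg = 7,391 kg (under)
Aug 2018–Dec 2018: 5,895 kg + 120 kg + 25 kg + 1,264 kg + 6,449 kg = 13,753 kg (under)
Sep 2018–Jan 2019: 120 kg + 25 kg + 1,264 kg + 6,449 kg + 100 kg = 7,958 kg (under)
Oct 2018–Feb 2019: 25 kg + 1,264 kg + 6,449 kg + 100 kg + 5,982 kg = 13,820 kg (under)
Nov 2018–Mar 2019: 1,264 kg + 6,449 kg + 100 kg + 5,982 kg + 5,715 kg = 19,510 kg (over)
Dec 2018–Apr 2019: 6,449 kg + 100 kg + 5,982 kg + 5,715 kg + 427 kg = 18,673 kg (under)
Jan 2019–May 2019: 100 kg + 5,982 kg + 5,715 kg + 427 kg + 1,556 kg = 13,780 kg (under)
Feb 2019–Jun 2019: 5,982 kg + 5,715 kg + 427 kg + 1,556 kg + 79 kg = 13,759 kg (under)
Mar 2019–Jul 2019: 5,715 kg + 427 kg + 1,556 kg + 79 kg + 94 kg = 7,871 kg (under)
1 window exceeds the threshold.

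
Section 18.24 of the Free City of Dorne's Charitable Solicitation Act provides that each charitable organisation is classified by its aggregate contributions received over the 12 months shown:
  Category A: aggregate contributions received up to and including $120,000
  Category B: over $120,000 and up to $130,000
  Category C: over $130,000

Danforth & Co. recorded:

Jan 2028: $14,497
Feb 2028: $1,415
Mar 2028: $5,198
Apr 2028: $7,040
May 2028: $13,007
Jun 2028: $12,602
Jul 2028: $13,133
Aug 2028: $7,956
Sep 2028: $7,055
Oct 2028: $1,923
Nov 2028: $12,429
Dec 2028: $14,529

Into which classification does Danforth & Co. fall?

Aggregate contributions received: $14,497 + $1,415 + $5,198 + $7,040 + $13,007 + $12,602 + $13,133 + $7,956 + $7,055 + $1,923 + $12,429 + $14,529 = $110,784.
$110,784 ≤ $120,000, so Category A applies.

Category A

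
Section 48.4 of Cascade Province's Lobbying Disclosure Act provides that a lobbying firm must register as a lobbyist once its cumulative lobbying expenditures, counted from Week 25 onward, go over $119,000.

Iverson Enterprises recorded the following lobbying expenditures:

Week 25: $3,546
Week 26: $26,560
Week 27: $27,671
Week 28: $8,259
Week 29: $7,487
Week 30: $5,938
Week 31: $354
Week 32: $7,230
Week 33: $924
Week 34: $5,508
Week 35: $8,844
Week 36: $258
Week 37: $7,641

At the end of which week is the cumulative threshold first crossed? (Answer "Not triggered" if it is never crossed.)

Through Week 25: $3,546
Through Week 26: $30,106
Through Week 27: $57,777
Through Week 28: $66,036
Through Week 29: $73,523
Through Week 30: $79,461
Through Week 31: $79,815
Through Week 32: $87,045
Through Week 33: $87,969
Through Week 34: $93,477
Through Week 35: $102,321
Through Week 36: $102,579
Through Week 37: $110,220
Final cumulative total $110,220 ≤ $119,000; the threshold is never exceeded.

Not triggered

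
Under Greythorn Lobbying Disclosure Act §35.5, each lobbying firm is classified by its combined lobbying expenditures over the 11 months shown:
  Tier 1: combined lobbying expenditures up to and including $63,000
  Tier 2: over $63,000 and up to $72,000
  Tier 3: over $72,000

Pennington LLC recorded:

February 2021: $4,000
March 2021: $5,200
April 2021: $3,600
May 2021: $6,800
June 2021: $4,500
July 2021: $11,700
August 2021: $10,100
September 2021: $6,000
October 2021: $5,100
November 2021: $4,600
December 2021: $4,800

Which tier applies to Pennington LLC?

Tier 2

Combined lobbying expenditures: $4,000 + $5,200 + $3,600 + $6,800 + $4,500 + $11,700 + $10,100 + $6,000 + $5,100 + $4,600 + $4,800 = $66,400.
$63,000 < $66,400 ≤ $72,000, so Tier 2 applies.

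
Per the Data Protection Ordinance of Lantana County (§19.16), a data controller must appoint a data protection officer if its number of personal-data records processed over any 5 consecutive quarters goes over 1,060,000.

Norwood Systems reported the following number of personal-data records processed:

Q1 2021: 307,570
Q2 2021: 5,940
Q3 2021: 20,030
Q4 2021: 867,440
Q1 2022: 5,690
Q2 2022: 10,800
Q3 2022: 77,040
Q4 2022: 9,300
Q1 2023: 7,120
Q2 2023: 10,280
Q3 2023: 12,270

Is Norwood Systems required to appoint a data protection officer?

Yes

Q1 2021–Q1 2022: 307,570 + 5,940 + 20,030 + 867,440 + 5,690 = 1,206,670 (over)
Q2 2021–Q2 2022: 5,940 + 20,030 + 867,440 + 5,690 + 10,800 = 909,900 (under)
Q3 2021–Q3 2022: 20,030 + 867,440 + 5,690 + 10,800 + 77,040 = 981,000 (under)
Q4 2021–Q4 2022: 867,440 + 5,690 + 10,800 + 77,040 + 9,300 = 970,270 (under)
Q1 2022–Q1 2023: 5,690 + 10,800 + 77,040 + 9,300 + 7,120 = 109,950 (under)
Q2 2022–Q2 2023: 10,800 + 77,040 + 9,300 + 7,120 + 10,280 = 114,540 (under)
Q3 2022–Q3 2023: 77,040 + 9,300 + 7,120 + 10,280 + 12,270 = 116,010 (under)
At least one window exceeds 1,060,000.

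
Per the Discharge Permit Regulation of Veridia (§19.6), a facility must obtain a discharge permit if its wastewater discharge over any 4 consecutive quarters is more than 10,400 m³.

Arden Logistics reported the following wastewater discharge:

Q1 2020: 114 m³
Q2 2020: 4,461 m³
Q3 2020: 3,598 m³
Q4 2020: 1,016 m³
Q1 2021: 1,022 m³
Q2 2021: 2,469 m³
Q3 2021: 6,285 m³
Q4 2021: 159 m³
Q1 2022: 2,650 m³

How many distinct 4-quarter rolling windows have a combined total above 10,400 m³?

Q1 2020–Q4 2020: 114 m³ + 4,461 m³ + 3,598 m³ + 1,016 m³ = 9,189 m³ (under)
Q2 2020–Q1 2021: 4,461 m³ + 3,598 m³ + 1,016 m³ + 1,022 m³ = 10,097 m³ (under)
Q3 2020–Q2 2021: 3,598 m³ + 1,016 m³ + 1,022 m³ + 2,469 m³ = 8,105 m³ (under)
Q4 2020–Q3 2021: 1,016 m³ + 1,022 m³ + 2,469 m³ + 6,285 m³ = 10,792 m³ (over)
Q1 2021–Q4 2021: 1,022 m³ + 2,469 m³ + 6,285 m³ + 159 m³ = 9,935 m³ (under)
Q2 2021–Q1 2022: 2,469 m³ + 6,285 m³ + 159 m³ + 2,650 m³ = 11,563 m³ (over)
2 windows exceed the threshold.

2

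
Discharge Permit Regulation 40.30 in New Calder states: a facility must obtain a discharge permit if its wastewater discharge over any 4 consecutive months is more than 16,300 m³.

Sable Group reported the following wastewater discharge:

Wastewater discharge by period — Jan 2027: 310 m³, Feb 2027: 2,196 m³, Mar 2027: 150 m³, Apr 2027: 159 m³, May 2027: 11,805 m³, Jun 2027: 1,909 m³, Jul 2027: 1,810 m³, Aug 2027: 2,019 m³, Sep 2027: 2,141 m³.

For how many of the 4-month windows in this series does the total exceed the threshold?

1

Jan 2027–Apr 2027: 310 m³ + 2,196 m³ + 150 m³ + 159 m³ = 2,815 m³ (under)
Feb 2027–May 2027: 2,196 m³ + 150 m³ + 159 m³ + 11,805 m³ = 14,310 m³ (under)
Mar 2027–Jun 2027: 150 m³ + 159 m³ + 11,805 m³ + 1,909 m³ = 14,023 m³ (under)
Apr 2027–Jul 2027: 159 m³ + 11,805 m³ + 1,909 m³ + 1,810 m³ = 15,683 m³ (under)
May 2027–Aug 2027: 11,805 m³ + 1,909 m³ + 1,810 m³ + 2,019 m³ = 17,543 m³ (over)
Jun 2027–Sep 2027: 1,909 m³ + 1,810 m³ + 2,019 m³ + 2,141 m³ = 7,879 m³ (under)
1 window exceeds the threshold.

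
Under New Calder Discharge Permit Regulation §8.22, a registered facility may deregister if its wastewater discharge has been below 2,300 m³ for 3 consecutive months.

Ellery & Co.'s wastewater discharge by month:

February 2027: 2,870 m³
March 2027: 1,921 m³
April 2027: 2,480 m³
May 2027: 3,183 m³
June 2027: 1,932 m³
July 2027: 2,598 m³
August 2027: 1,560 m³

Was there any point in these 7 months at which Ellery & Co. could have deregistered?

No

Months below 2,300 m³: March 2027, June 2027, August 2027.
Longest run of consecutive months below the threshold: 1.
1 < 3, so Ellery & Co. never became eligible.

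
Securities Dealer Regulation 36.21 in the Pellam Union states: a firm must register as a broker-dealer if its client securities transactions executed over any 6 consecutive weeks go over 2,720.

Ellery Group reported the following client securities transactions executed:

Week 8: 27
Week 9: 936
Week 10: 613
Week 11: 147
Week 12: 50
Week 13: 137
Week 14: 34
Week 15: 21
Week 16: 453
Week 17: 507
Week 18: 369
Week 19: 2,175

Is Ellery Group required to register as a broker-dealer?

Yes

Week 8–Week 13: 27 + 936 + 613 + 147 + 50 + 137 = 1,910 (under)
Week 9–Week 14: 936 + 613 + 147 + 50 + 137 + 34 = 1,917 (under)
Week 10–Week 15: 613 + 147 + 50 + 137 + 34 + 21 = 1,002 (under)
Week 11–Week 16: 147 + 50 + 137 + 34 + 21 + 453 = 842 (under)
Week 12–Week 17: 50 + 137 + 34 + 21 + 453 + 507 = 1,202 (under)
Week 13–Week 18: 137 + 34 + 21 + 453 + 507 + 369 = 1,521 (under)
Week 14–Week 19: 34 + 21 + 453 + 507 + 369 + 2,175 = 3,559 (over)
At least one window exceeds 2,720.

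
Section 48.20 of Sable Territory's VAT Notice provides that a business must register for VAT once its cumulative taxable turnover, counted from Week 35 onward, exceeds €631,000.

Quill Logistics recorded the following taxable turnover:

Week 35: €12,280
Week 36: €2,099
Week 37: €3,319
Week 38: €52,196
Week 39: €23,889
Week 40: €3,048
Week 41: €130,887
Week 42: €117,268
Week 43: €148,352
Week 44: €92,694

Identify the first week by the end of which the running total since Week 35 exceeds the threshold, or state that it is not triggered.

Through Week 35: €12,280
Through Week 36: €14,379
Through Week 37: €17,698
Through Week 38: €69,894
Through Week 39: €93,783
Through Week 40: €96,831
Through Week 41: €227,718
Through Week 42: €344,986
Through Week 43: €493,338
Through Week 44: €586,032
Final cumulative total €586,032 ≤ €631,000; the threshold is never exceeded.

Not triggered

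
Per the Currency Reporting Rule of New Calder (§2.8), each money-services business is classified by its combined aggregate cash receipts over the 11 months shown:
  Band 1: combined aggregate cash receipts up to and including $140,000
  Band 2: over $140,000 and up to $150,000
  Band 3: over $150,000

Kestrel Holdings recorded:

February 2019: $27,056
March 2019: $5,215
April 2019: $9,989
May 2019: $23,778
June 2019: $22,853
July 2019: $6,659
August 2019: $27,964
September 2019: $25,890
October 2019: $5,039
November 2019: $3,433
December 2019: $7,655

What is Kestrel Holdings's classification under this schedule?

Band 3

Combined aggregate cash receipts: $27,056 + $5,215 + $9,989 + $23,778 + $22,853 + $6,659 + $27,964 + $25,890 + $5,039 + $3,433 + $7,655 = $165,531.
$165,531 > $150,000, so Band 3 applies.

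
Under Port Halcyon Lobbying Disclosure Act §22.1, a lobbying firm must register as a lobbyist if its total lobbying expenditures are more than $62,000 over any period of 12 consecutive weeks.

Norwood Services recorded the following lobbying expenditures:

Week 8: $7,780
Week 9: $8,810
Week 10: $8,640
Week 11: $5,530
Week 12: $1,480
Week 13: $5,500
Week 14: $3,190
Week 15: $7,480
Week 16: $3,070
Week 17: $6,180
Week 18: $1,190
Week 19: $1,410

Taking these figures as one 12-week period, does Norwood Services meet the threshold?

Total lobbying expenditures: $7,780 + $8,810 + $8,640 + $5,530 + $1,480 + $5,500 + $3,190 + $7,480 + $3,070 + $6,180 + $1,190 + $1,410 = $60,260.
$60,260 ≤ $62,000, so the threshold is not exceeded.

No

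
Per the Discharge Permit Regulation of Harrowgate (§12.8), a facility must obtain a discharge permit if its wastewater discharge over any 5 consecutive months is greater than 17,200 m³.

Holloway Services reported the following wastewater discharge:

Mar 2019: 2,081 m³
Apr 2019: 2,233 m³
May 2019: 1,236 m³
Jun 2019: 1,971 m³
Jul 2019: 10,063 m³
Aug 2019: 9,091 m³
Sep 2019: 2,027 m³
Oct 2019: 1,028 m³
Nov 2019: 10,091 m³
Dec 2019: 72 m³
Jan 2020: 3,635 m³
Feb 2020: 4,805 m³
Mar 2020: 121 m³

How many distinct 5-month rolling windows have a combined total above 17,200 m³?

Mar 2019–Jul 2019: 2,081 m³ + 2,233 m³ + 1,236 m³ + 1,971 m³ + 10,063 m³ = 17,584 m³ (over)
Apr 2019–Aug 2019: 2,233 m³ + 1,236 m³ + 1,971 m³ + 10,063 m³ + 9,091 m³ = 24,594 m³ (over)
May 2019–Sep 2019: 1,236 m³ + 1,971 m³ + 10,063 m³ + 9,091 m³ + 2,027 m³ = 24,388 m³ (over)
Jun 2019–Oct 2019: 1,971 m³ + 10,063 m³ + 9,091 m³ + 2,027 m³ + 1,028 m³ = 24,180 m³ (over)
Jul 2019–Nov 2019: 10,063 m³ + 9,091 m³ + 2,027 m³ + 1,028 m³ + 10,091 m³ = 32,300 m³ (over)
Aug 2019–Dec 2019: 9,091 m³ + 2,027 m³ + 1,028 m³ + 10,091 m³ + 72 m³ = 22,309 m³ (over)
Sep 2019–Jan 2020: 2,027 m³ + 1,028 m³ + 10,091 m³ + 72 m³ + 3,635 m³ = 16,853 m³ (under)
Oct 2019–Feb 2020: 1,028 m³ + 10,091 m³ + 72 m³ + 3,635 m³ + 4,805 m³ = 19,631 m³ (over)
Nov 2019–Mar 2020: 10,091 m³ + 72 m³ + 3,635 m³ + 4,805 m³ + 121 m³ = 18,724 m³ (over)
8 windows exceed the threshold.

8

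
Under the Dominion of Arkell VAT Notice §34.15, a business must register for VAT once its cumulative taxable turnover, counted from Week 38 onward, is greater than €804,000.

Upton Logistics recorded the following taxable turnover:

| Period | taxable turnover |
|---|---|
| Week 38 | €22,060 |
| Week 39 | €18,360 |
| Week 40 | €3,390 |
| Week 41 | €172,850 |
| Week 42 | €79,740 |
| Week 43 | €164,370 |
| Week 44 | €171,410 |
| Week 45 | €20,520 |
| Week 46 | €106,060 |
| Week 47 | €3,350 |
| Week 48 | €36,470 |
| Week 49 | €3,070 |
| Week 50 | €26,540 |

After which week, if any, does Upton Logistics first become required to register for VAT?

Week 50

Through Week 38: €22,060
Through Week 39: €40,420
Through Week 40: €43,810
Through Week 41: €216,660
Through Week 42: €296,400
Through Week 43: €460,770
Through Week 44: €632,180
Through Week 45: €652,700
Through Week 46: €758,760
Through Week 47: €762,110
Through Week 48: €798,580
Through Week 49: €801,650
Through Week 50: €828,190 ← exceeds threshold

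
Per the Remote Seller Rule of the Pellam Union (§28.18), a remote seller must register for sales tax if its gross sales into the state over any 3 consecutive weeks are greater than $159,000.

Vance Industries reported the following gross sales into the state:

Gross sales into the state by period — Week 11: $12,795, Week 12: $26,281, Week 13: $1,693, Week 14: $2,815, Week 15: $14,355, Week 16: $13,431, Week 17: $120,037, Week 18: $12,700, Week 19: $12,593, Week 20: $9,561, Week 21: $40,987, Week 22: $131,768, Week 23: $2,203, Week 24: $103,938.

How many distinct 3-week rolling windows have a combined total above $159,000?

Week 11–Week 13: $12,795 + $26,281 + $1,693 = $40,769 (under)
Week 12–Week 14: $26,281 + $1,693 + $2,815 = $30,789 (under)
Week 13–Week 15: $1,693 + $2,815 + $14,355 = $18,863 (under)
Week 14–Week 16: $2,815 + $14,355 + $13,431 = $30,601 (under)
Week 15–Week 17: $14,355 + $13,431 + $120,037 = $147,823 (under)
Week 16–Week 18: $13,431 + $120,037 + $12,700 = $146,168 (under)
Week 17–Week 19: $120,037 + $12,700 + $12,593 = $145,330 (under)
Week 18–Week 20: $12,700 + $12,593 + $9,561 = $34,854 (under)
Week 19–Week 21: $12,593 + $9,561 + $40,987 = $63,141 (under)
Week 20–Week 22: $9,561 + $40,987 + $131,768 = $182,316 (over)
Week 21–Week 23: $40,987 + $131,768 + $2,203 = $174,958 (over)
Week 22–Week 24: $131,768 + $2,203 + $103,938 = $237,909 (over)
3 windows exceed the threshold.

3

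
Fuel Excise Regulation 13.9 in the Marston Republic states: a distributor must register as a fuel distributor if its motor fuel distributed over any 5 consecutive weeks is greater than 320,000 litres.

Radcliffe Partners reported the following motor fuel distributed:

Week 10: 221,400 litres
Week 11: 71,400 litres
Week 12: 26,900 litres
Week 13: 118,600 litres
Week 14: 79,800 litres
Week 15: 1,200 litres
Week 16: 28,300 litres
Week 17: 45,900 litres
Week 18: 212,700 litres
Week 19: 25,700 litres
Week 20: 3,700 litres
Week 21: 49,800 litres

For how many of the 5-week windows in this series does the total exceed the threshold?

3

Week 10–Week 14: 221,400 litres + 71,400 litres + 26,900 litres + 118,600 litres + 79,800 litres = 518,100 litres (over)
Week 11–Week 15: 71,400 litres + 26,900 litres + 118,600 litres + 79,800 litres + 1,200 litres = 297,900 litres (under)
Week 12–Week 16: 26,900 litres + 118,600 litres + 79,800 litres + 1,200 litres + 28,300 litres = 254,800 litres (under)
Week 13–Week 17: 118,600 litres + 79,800 litres + 1,200 litres + 28,300 litres + 45,900 litres = 273,800 litres (under)
Week 14–Week 18: 79,800 litres + 1,200 litres + 28,300 litres + 45,900 litres + 212,700 litres = 367,900 litres (over)
Week 15–Week 19: 1,200 litres + 28,300 litres + 45,900 litres + 212,700 litres + 25,700 litres = 313,800 litres (under)
Week 16–Week 20: 28,300 litres + 45,900 litres + 212,700 litres + 25,700 litres + 3,700 litres = 316,300 litres (under)
Week 17–Week 21: 45,900 litres + 212,700 litres + 25,700 litres + 3,700 litres + 49,800 litres = 337,800 litres (over)
3 windows exceed the threshold.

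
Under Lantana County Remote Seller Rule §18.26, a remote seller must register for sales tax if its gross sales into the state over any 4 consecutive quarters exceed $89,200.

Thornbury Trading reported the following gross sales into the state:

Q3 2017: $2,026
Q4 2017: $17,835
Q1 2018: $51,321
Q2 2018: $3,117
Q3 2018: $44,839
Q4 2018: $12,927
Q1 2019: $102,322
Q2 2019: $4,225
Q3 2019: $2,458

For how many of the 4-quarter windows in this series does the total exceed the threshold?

5

Q3 2017–Q2 2018: $2,026 + $17,835 + $51,321 + $3,117 = $74,299 (under)
Q4 2017–Q3 2018: $17,835 + $51,321 + $3,117 + $44,839 = $117,112 (over)
Q1 2018–Q4 2018: $51,321 + $3,117 + $44,839 + $12,927 = $112,204 (over)
Q2 2018–Q1 2019: $3,117 + $44,839 + $12,927 + $102,322 = $163,205 (over)
Q3 2018–Q2 2019: $44,839 + $12,927 + $102,322 + $4,225 = $164,313 (over)
Q4 2018–Q3 2019: $12,927 + $102,322 + $4,225 + $2,458 = $121,932 (over)
5 windows exceed the threshold.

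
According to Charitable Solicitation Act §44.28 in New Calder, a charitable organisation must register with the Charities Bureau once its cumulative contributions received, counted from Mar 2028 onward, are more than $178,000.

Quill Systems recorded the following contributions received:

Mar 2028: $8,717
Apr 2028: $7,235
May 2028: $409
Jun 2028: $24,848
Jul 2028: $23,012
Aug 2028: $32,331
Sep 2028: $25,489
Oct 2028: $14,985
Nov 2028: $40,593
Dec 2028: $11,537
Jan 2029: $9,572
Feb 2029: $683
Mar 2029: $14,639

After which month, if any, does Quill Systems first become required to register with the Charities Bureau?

Dec 2028

Through Mar 2028: $8,717
Through Apr 2028: $15,952
Through May 2028: $16,361
Through Jun 2028: $41,209
Through Jul 2028: $64,221
Through Aug 2028: $96,552
Through Sep 2028: $122,041
Through Oct 2028: $137,026
Through Nov 2028: $177,619
Through Dec 2028: $189,156 ← exceeds threshold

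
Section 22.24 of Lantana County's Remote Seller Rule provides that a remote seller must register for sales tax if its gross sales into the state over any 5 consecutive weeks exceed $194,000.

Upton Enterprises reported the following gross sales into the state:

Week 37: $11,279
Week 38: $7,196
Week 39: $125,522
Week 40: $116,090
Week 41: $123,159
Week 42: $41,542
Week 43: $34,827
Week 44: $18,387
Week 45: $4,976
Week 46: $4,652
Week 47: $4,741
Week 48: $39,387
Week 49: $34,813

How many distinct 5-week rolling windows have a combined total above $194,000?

Week 37–Week 41: $11,279 + $7,196 + $125,522 + $116,090 + $123,159 = $383,246 (over)
Week 38–Week 42: $7,196 + $125,522 + $116,090 + $123,159 + $41,542 = $413,509 (over)
Week 39–Week 43: $125,522 + $116,090 + $123,159 + $41,542 + $34,827 = $441,140 (over)
Week 40–Week 44: $116,090 + $123,159 + $41,542 + $34,827 + $18,387 = $334,005 (over)
Week 41–Week 45: $123,159 + $41,542 + $34,827 + $18,387 + $4,976 = $222,891 (over)
Week 42–Week 46: $41,542 + $34,827 + $18,387 + $4,976 + $4,652 = $104,384 (under)
Week 43–Week 47: $34,827 + $18,387 + $4,976 + $4,652 + $4,741 = $67,583 (under)
Week 44–Week 48: $18,387 + $4,976 + $4,652 + $4,741 + $39,387 = $72,143 (under)
Week 45–Week 49: $4,976 + $4,652 + $4,741 + $39,387 + $34,813 = $88,569 (under)
5 windows exceed the threshold.

5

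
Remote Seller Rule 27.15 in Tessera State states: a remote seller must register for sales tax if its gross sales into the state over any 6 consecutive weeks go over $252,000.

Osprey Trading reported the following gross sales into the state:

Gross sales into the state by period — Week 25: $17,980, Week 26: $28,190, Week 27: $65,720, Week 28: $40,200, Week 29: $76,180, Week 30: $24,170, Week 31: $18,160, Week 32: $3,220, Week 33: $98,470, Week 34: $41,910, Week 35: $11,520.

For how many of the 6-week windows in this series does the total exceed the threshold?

4

Week 25–Week 30: $17,980 + $28,190 + $65,720 + $40,200 + $76,180 + $24,170 = $252,440 (over)
Week 26–Week 31: $28,190 + $65,720 + $40,200 + $76,180 + $24,170 + $18,160 = $252,620 (over)
Week 27–Week 32: $65,720 + $40,200 + $76,180 + $24,170 + $18,160 + $3,220 = $227,650 (under)
Week 28–Week 33: $40,200 + $76,180 + $24,170 + $18,160 + $3,220 + $98,470 = $260,400 (over)
Week 29–Week 34: $76,180 + $24,170 + $18,160 + $3,220 + $98,470 + $41,910 = $262,110 (over)
Week 30–Week 35: $24,170 + $18,160 + $3,220 + $98,470 + $41,910 + $11,520 = $197,450 (under)
4 windows exceed the threshold.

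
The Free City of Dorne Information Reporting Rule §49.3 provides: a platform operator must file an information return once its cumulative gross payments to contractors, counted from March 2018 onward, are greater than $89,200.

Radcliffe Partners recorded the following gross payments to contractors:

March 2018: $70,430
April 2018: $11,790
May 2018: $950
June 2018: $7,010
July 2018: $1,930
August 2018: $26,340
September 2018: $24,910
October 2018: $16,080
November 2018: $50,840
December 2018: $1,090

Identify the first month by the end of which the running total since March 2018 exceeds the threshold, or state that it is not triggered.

June 2018

Through March 2018: $70,430
Through April 2018: $82,220
Through May 2018: $83,170
Through June 2018: $90,180 ← exceeds threshold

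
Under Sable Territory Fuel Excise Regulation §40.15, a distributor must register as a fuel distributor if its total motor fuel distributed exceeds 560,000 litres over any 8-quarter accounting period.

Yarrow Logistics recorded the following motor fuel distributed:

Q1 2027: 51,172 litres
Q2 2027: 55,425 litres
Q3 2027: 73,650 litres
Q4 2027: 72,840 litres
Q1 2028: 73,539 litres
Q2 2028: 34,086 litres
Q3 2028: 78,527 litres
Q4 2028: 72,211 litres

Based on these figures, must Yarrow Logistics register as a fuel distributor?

No

Total motor fuel distributed: 51,172 litres + 55,425 litres + 73,650 litres + 72,840 litres + 73,539 litres + 34,086 litres + 78,527 litres + 72,211 litres = 511,450 litres.
511,450 litres ≤ 560,000 litres, so the threshold is not exceeded.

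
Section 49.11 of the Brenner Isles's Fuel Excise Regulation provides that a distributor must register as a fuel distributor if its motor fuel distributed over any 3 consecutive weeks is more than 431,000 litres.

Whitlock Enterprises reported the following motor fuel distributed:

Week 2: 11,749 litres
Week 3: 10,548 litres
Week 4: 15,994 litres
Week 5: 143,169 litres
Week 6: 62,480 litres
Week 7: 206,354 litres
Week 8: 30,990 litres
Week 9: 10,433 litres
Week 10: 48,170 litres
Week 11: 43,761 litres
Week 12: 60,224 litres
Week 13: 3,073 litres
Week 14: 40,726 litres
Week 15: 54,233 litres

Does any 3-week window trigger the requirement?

Week 2–Week 4: 11,749 litres + 10,548 litres + 15,994 litres = 38,291 litres (under)
Week 3–Week 5: 10,548 litres + 15,994 litres + 143,169 litres = 169,711 litres (under)
Week 4–Week 6: 15,994 litres + 143,169 litres + 62,480 litres = 221,643 litres (under)
Week 5–Week 7: 143,169 litres + 62,480 litres + 206,354 litres = 412,003 litres (under)
Week 6–Week 8: 62,480 litres + 206,354 litres + 30,990 litres = 299,824 litres (under)
Week 7–Week 9: 206,354 litres + 30,990 litres + 10,433 litres = 247,777 litres (under)
Week 8–Week 10: 30,990 litres + 10,433 litres + 48,170 litres = 89,593 litres (under)
Week 9–Week 11: 10,433 litres + 48,170 litres + 43,761 litres = 102,364 litres (under)
Week 10–Week 12: 48,170 litres + 43,761 litres + 60,224 litres = 152,155 litres (under)
Week 11–Week 13: 43,761 litres + 60,224 litres + 3,073 litres = 107,058 litres (under)
Week 12–Week 14: 60,224 litres + 3,073 litres + 40,726 litres = 104,023 litres (under)
Week 13–Week 15: 3,073 litres + 40,726 litres + 54,233 litres = 98,032 litres (under)
No window exceeds 431,000 litres.

No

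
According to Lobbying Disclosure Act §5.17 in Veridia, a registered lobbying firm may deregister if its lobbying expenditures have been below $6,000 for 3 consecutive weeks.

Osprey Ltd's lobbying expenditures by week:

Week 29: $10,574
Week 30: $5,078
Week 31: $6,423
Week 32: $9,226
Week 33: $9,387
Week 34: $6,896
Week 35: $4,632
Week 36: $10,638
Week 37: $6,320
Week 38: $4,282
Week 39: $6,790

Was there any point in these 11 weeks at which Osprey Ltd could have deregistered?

No

Weeks below $6,000: Week 30, Week 35, Week 38.
Longest run of consecutive weeks below the threshold: 1.
1 < 3, so Osprey Ltd never became eligible.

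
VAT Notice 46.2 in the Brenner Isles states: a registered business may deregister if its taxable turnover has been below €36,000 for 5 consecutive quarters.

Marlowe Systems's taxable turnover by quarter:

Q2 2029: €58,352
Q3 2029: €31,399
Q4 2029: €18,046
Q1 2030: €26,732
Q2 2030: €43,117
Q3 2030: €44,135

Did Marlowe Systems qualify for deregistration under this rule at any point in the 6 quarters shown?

No

Quarters below €36,000: Q3 2029, Q4 2029, Q1 2030.
Longest run of consecutive quarters below the threshold: 3.
3 < 5, so Marlowe Systems never became eligible.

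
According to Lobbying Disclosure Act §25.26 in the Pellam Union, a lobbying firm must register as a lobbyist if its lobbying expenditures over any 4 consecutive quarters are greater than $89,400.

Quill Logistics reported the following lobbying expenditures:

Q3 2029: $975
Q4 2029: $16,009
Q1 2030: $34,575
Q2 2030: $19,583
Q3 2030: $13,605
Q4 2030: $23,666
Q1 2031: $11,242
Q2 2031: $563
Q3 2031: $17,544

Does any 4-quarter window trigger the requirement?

Yes

Q3 2029–Q2 2030: $975 + $16,009 + $34,575 + $19,583 = $71,142 (under)
Q4 2029–Q3 2030: $16,009 + $34,575 + $19,583 + $13,605 = $83,772 (under)
Q1 2030–Q4 2030: $34,575 + $19,583 + $13,605 + $23,666 = $91,429 (over)
Q2 2030–Q1 2031: $19,583 + $13,605 + $23,666 + $11,242 = $68,096 (under)
Q3 2030–Q2 2031: $13,605 + $23,666 + $11,242 + $563 = $49,076 (under)
Q4 2030–Q3 2031: $23,666 + $11,242 + $563 + $17,544 = $53,015 (under)
At least one window exceeds $89,400.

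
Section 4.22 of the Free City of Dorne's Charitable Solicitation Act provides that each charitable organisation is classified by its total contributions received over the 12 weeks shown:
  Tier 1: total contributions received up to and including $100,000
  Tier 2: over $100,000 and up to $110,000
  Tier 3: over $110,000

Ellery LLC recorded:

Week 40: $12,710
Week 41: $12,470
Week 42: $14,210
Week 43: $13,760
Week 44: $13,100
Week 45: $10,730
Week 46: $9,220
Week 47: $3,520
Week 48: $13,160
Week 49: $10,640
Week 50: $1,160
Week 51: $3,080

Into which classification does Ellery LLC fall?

Total contributions received: $12,710 + $12,470 + $14,210 + $13,760 + $13,100 + $10,730 + $9,220 + $3,520 + $13,160 + $10,640 + $1,160 + $3,080 = $117,760.
$117,760 > $110,000, so Tier 3 applies.

Tier 3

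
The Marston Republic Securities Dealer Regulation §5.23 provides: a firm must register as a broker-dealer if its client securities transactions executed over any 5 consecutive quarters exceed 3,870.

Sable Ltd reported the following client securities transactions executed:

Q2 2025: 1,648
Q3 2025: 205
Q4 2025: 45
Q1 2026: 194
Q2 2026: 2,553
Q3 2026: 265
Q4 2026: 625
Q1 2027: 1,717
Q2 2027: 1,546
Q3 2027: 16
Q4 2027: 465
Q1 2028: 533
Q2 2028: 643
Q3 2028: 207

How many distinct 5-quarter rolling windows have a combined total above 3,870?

6

Q2 2025–Q2 2026: 1,648 + 205 + 45 + 194 + 2,553 = 4,645 (over)
Q3 2025–Q3 2026: 205 + 45 + 194 + 2,553 + 265 = 3,262 (under)
Q4 2025–Q4 2026: 45 + 194 + 2,553 + 265 + 625 = 3,682 (under)
Q1 2026–Q1 2027: 194 + 2,553 + 265 + 625 + 1,717 = 5,354 (over)
Q2 2026–Q2 2027: 2,553 + 265 + 625 + 1,717 + 1,546 = 6,706 (over)
Q3 2026–Q3 2027: 265 + 625 + 1,717 + 1,546 + 16 = 4,169 (over)
Q4 2026–Q4 2027: 625 + 1,717 + 1,546 + 16 + 465 = 4,369 (over)
Q1 2027–Q1 2028: 1,717 + 1,546 + 16 + 465 + 533 = 4,277 (over)
Q2 2027–Q2 2028: 1,546 + 16 + 465 + 533 + 643 = 3,203 (under)
Q3 2027–Q3 2028: 16 + 465 + 533 + 643 + 207 = 1,864 (under)
6 windows exceed the threshold.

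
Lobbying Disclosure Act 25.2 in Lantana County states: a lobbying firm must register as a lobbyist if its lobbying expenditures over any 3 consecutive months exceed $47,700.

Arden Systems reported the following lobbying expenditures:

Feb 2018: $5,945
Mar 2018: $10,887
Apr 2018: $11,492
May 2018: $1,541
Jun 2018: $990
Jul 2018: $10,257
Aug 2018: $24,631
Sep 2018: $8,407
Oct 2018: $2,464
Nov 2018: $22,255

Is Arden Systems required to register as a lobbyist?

Feb 2018–Apr 2018: $5,945 + $10,887 + $11,492 = $28,324 (under)
Mar 2018–May 2018: $10,887 + $11,492 + $1,541 = $23,920 (under)
Apr 2018–Jun 2018: $11,492 + $1,541 + $990 = $14,023 (under)
May 2018–Jul 2018: $1,541 + $990 + $10,257 = $12,788 (under)
Jun 2018–Aug 2018: $990 + $10,257 + $24,631 = $35,878 (under)
Jul 2018–Sep 2018: $10,257 + $24,631 + $8,407 = $43,295 (under)
Aug 2018–Oct 2018: $24,631 + $8,407 + $2,464 = $35,502 (under)
Sep 2018–Nov 2018: $8,407 + $2,464 + $22,255 = $33,126 (under)
No window exceeds $47,700.

No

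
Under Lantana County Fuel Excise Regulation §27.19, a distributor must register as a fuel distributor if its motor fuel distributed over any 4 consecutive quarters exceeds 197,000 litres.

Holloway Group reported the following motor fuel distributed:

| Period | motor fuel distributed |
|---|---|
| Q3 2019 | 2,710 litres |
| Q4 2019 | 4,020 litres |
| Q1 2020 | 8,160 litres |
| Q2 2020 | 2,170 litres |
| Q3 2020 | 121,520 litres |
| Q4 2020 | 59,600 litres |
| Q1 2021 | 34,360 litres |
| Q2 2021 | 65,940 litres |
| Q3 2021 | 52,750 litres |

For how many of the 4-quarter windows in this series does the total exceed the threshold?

3

Q3 2019–Q2 2020: 2,710 litres + 4,020 litres + 8,160 litres + 2,170 litres = 17,060 litres (under)
Q4 2019–Q3 2020: 4,020 litres + 8,160 litres + 2,170 litres + 121,520 litres = 135,870 litres (under)
Q1 2020–Q4 2020: 8,160 litres + 2,170 litres + 121,520 litres + 59,600 litres = 191,450 litres (under)
Q2 2020–Q1 2021: 2,170 litres + 121,520 litres + 59,600 litres + 34,360 litres = 217,650 litres (over)
Q3 2020–Q2 2021: 121,520 litres + 59,600 litres + 34,360 litres + 65,940 litres = 281,420 litres (over)
Q4 2020–Q3 2021: 59,600 litres + 34,360 litres + 65,940 litres + 52,750 litres = 212,650 litres (over)
3 windows exceed the threshold.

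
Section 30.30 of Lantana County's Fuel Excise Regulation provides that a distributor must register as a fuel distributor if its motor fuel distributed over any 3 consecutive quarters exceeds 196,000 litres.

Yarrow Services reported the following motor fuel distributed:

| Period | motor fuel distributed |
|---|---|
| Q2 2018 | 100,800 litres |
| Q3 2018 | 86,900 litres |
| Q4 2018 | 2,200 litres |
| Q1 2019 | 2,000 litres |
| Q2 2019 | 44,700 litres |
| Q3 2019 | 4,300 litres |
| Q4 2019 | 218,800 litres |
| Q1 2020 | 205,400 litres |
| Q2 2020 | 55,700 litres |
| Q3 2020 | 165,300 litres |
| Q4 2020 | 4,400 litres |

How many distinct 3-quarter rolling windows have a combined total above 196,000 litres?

Q2 2018–Q4 2018: 100,800 litres + 86,900 litres + 2,200 litres = 189,900 litres (under)
Q3 2018–Q1 2019: 86,900 litres + 2,200 litres + 2,000 litres = 91,100 litres (under)
Q4 2018–Q2 2019: 2,200 litres + 2,000 litres + 44,700 litres = 48,900 litres (under)
Q1 2019–Q3 2019: 2,000 litres + 44,700 litres + 4,300 litres = 51,000 litres (under)
Q2 2019–Q4 2019: 44,700 litres + 4,300 litres + 218,800 litres = 267,800 litres (over)
Q3 2019–Q1 2020: 4,300 litres + 218,800 litres + 205,400 litres = 428,500 litres (over)
Q4 2019–Q2 2020: 218,800 litres + 205,400 litres + 55,700 litres = 479,900 litres (over)
Q1 2020–Q3 2020: 205,400 litres + 55,700 litres + 165,300 litres = 426,400 litres (over)
Q2 2020–Q4 2020: 55,700 litres + 165,300 litres + 4,400 litres = 225,400 litres (over)
5 windows exceed the threshold.

5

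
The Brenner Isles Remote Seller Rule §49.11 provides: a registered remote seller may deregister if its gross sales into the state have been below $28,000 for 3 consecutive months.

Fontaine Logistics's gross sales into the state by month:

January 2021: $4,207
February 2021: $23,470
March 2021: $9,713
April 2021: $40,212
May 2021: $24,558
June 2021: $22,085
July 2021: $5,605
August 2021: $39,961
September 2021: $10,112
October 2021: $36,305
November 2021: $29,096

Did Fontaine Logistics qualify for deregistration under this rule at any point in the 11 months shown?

Months below $28,000: January 2021, February 2021, March 2021, May 2021, June 2021, July 2021, September 2021.
Longest run of consecutive months below the threshold: 3.
3 ≥ 3, so Fontaine Logistics became eligible.

Yes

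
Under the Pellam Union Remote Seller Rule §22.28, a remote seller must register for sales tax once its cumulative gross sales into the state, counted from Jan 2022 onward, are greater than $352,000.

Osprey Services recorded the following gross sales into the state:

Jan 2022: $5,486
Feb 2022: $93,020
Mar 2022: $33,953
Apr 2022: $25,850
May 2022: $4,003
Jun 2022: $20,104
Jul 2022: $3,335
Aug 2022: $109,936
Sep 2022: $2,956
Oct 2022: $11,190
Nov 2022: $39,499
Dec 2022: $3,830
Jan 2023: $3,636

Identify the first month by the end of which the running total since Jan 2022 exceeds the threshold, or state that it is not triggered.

Through Jan 2022: $5,486
Through Feb 2022: $98,506
Through Mar 2022: $132,459
Through Apr 2022: $158,309
Through May 2022: $162,312
Through Jun 2022: $182,416
Through Jul 2022: $185,751
Through Aug 2022: $295,687
Through Sep 2022: $298,643
Through Oct 2022: $309,833
Through Nov 2022: $349,332
Through Dec 2022: $353,162 ← exceeds threshold

Dec 2022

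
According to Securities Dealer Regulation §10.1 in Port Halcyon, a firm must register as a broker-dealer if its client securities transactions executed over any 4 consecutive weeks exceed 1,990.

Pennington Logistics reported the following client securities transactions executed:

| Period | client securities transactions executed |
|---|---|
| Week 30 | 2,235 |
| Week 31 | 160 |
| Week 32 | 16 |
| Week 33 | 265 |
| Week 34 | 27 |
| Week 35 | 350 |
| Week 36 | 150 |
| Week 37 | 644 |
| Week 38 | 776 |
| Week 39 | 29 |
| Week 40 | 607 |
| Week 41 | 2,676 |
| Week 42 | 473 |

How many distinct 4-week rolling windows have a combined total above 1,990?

4

Week 30–Week 33: 2,235 + 160 + 16 + 265 = 2,676 (over)
Week 31–Week 34: 160 + 16 + 265 + 27 = 468 (under)
Week 32–Week 35: 16 + 265 + 27 + 350 = 658 (under)
Week 33–Week 36: 265 + 27 + 350 + 150 = 792 (under)
Week 34–Week 37: 27 + 350 + 150 + 644 = 1,171 (under)
Week 35–Week 38: 350 + 150 + 644 + 776 = 1,920 (under)
Week 36–Week 39: 150 + 644 + 776 + 29 = 1,599 (under)
Week 37–Week 40: 644 + 776 + 29 + 607 = 2,056 (over)
Week 38–Week 41: 776 + 29 + 607 + 2,676 = 4,088 (over)
Week 39–Week 42: 29 + 607 + 2,676 + 473 = 3,785 (over)
4 windows exceed the threshold.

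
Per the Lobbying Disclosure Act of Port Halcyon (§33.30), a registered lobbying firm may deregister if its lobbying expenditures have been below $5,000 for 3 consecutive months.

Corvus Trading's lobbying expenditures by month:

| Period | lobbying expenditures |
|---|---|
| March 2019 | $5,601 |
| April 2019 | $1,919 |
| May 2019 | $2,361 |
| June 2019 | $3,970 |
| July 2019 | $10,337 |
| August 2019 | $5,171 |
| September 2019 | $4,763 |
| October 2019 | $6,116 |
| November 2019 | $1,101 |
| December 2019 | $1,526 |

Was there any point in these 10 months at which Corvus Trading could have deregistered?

Months below $5,000: April 2019, May 2019, June 2019, September 2019, November 2019, December 2019.
Longest run of consecutive months below the threshold: 3.
3 ≥ 3, so Corvus Trading became eligible.

Yes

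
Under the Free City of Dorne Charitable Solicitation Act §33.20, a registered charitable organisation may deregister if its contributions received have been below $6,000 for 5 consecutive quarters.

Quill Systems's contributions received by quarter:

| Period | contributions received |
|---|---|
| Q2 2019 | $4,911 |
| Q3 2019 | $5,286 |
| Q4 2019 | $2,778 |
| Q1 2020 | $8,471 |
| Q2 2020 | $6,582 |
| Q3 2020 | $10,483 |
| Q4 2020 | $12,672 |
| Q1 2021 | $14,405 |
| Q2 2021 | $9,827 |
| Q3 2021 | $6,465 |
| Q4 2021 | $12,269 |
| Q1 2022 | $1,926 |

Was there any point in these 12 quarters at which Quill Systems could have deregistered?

No

Quarters below $6,000: Q2 2019, Q3 2019, Q4 2019, Q1 2022.
Longest run of consecutive quarters below the threshold: 3.
3 < 5, so Quill Systems never became eligible.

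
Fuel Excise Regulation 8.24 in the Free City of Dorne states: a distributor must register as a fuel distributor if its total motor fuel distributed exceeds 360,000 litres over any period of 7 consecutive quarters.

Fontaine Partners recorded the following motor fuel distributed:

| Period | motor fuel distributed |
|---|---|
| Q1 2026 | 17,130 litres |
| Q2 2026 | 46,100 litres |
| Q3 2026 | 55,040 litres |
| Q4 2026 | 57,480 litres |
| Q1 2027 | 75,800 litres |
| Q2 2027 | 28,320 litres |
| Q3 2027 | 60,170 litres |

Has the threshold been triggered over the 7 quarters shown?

Total motor fuel distributed: 17,130 litres + 46,100 litres + 55,040 litres + 57,480 litres + 75,800 litres + 28,320 litres + 60,170 litres = 340,040 litres.
340,040 litres ≤ 360,000 litres, so the threshold is not exceeded.

No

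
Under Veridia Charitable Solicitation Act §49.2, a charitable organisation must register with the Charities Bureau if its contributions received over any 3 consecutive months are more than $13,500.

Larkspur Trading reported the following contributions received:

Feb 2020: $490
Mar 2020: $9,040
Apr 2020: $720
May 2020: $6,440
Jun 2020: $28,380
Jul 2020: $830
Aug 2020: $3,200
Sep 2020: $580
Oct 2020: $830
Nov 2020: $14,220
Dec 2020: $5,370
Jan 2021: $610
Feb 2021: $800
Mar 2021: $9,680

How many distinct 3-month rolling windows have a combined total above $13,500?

Feb 2020–Apr 2020: $490 + $9,040 + $720 = $10,250 (under)
Mar 2020–May 2020: $9,040 + $720 + $6,440 = $16,200 (over)
Apr 2020–Jun 2020: $720 + $6,440 + $28,380 = $35,540 (over)
May 2020–Jul 2020: $6,440 + $28,380 + $830 = $35,650 (over)
Jun 2020–Aug 2020: $28,380 + $830 + $3,200 = $32,410 (over)
Jul 2020–Sep 2020: $830 + $3,200 + $580 = $4,610 (under)
Aug 2020–Oct 2020: $3,200 + $580 + $830 = $4,610 (under)
Sep 2020–Nov 2020: $580 + $830 + $14,220 = $15,630 (over)
Oct 2020–Dec 2020: $830 + $14,220 + $5,370 = $20,420 (over)
Nov 2020–Jan 2021: $14,220 + $5,370 + $610 = $20,200 (over)
Dec 2020–Feb 2021: $5,370 + $610 + $800 = $6,780 (under)
Jan 2021–Mar 2021: $610 + $800 + $9,680 = $11,090 (under)
7 windows exceed the threshold.

7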